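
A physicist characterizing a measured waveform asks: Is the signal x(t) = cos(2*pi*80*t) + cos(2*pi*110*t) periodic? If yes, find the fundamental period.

f1 = 80 Hz, f2 = 110 Hz
Period T1 = 1/80, T2 = 1/110
Ratio T1/T2 = 110/80, which is rational.
The signal is periodic with fundamental period T = 1/GCD(80,110) = 1/10 s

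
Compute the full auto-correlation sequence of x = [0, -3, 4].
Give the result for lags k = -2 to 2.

r_xx[k] = sum_m x[m]*x[m+k], indexed from 0, for k = -2 to 2:
  r_xx[-2] = x[2]*x[0] = 0
  r_xx[-1] = x[1]*x[0] + x[2]*x[1] = -12
  r_xx[0] = x[0]*x[0] + x[1]*x[1] + x[2]*x[2] = 25
  r_xx[1] = x[0]*x[1] + x[1]*x[2] = -12
  r_xx[2] = x[0]*x[2] = 0
r_xx = [0, -12, 25, -12, 0]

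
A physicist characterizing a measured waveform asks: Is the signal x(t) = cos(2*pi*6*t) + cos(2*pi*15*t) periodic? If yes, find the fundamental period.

f1 = 6 Hz, f2 = 15 Hz
Period T1 = 1/6, T2 = 1/15
Ratio T1/T2 = 15/6, which is rational.
The signal is periodic with fundamental period T = 1/GCD(6,15) = 1/3 s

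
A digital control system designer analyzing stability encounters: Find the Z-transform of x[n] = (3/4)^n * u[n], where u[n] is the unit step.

The Z-transform of a^n * u[n] is z/(z-a) for |z| > |a|.
Here a = 3/4, so X(z) = z/(z - (3/4)) = 4z/(4z - 3)
ROC: |z| > 3/4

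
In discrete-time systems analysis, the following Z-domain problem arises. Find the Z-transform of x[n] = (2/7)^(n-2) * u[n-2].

Time-shifting property: if X(z) = Z{x[n]}, then Z{x[n-d]} = z^(-d) * X(z)
X(z) = z/(z - 2/7) for x[n] = (2/7)^n * u[n]
Z{x[n-2]} = z^(-2) * z/(z - 2/7) = z^(-1)/(z - 2/7)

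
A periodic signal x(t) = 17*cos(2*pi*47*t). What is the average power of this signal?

Average power of A*cos(wt) is A^2/2.
P = 17^2 / 2 = 289/2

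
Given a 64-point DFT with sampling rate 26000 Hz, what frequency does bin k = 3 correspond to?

The frequency of DFT bin k is: f_k = k * f_s / N
f_3 = 3 * 26000 / 64 = 4875/4 Hz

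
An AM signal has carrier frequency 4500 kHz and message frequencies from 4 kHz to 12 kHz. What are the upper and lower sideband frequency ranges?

Upper sideband (USB) = fc + [fm_low, fm_high] = 4500 + [4, 12] = [4504, 4512] kHz
Lower sideband (LSB) = fc - [fm_high, fm_low] = 4500 - [12, 4] = [4488, 4496] kHz
Total occupied spectrum: 4488 kHz to 4512 kHz (plus carrier at 4500 kHz)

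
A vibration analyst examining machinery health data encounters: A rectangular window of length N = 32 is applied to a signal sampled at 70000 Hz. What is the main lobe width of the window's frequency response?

For a rectangular window of length N,
the main lobe width in frequency is 2*f_s/N.
= 2*70000/32 = 4375 Hz
This determines the minimum frequency separation for resolving two sinusoids.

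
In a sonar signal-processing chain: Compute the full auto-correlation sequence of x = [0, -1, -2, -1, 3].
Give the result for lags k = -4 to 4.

r_xx[k] = sum_m x[m]*x[m+k], indexed from 0, for k = -4 to 4:
  r_xx[-4] = x[4]*x[0] = 0
  r_xx[-3] = x[3]*x[0] + x[4]*x[1] = -3
  r_xx[-2] = x[2]*x[0] + x[3]*x[1] + x[4]*x[2] = -5
  r_xx[-1] = x[1]*x[0] + x[2]*x[1] + x[3]*x[2] + x[4]*x[3] = 1
  r_xx[0] = x[0]*x[0] + x[1]*x[1] + x[2]*x[2] + x[3]*x[3] + x[4]*x[4] = 15
  r_xx[1] = x[0]*x[1] + x[1]*x[2] + x[2]*x[3] + x[3]*x[4] = 1
  r_xx[2] = x[0]*x[2] + x[1]*x[3] + x[2]*x[4] = -5
  r_xx[3] = x[0]*x[3] + x[1]*x[4] = -3
  r_xx[4] = x[0]*x[4] = 0
r_xx = [0, -3, -5, 1, 15, 1, -5, -3, 0]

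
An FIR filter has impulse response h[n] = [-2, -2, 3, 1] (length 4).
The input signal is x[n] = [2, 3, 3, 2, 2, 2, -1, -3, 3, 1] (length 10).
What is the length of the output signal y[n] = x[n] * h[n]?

For linear convolution, the output length is:
len(y) = len(x) + len(h) - 1 = 10 + 4 - 1 = 13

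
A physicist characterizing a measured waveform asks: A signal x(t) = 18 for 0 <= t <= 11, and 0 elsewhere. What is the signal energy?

Energy = integral of |x(t)|^2 dt over the signal duration
= 18^2 * 11 = 324 * 11 = 3564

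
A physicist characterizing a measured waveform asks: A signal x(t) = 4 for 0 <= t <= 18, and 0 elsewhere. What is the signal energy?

Energy = integral of |x(t)|^2 dt over the signal duration
= 4^2 * 18 = 16 * 18 = 288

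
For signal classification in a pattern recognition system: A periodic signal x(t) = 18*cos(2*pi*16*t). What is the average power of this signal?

Average power of A*cos(wt) is A^2/2.
P = 18^2 / 2 = 324/2 = 162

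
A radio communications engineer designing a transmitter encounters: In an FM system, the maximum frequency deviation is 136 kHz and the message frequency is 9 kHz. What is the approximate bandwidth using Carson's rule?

Carson's rule: BW = 2*(delta_f + f_m)
= 2*(136 + 9) kHz = 290 kHz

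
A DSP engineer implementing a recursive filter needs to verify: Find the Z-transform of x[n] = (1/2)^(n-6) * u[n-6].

Time-shifting property: if X(z) = Z{x[n]}, then Z{x[n-d]} = z^(-d) * X(z)
X(z) = z/(z - 1/2) for x[n] = (1/2)^n * u[n]
Z{x[n-6]} = z^(-6) * z/(z - 1/2) = z^(-5)/(z - 1/2)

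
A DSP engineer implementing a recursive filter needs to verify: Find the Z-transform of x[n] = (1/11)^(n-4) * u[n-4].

Time-shifting property: if X(z) = Z{x[n]}, then Z{x[n-d]} = z^(-d) * X(z)
X(z) = z/(z - 1/11) for x[n] = (1/11)^n * u[n]
Z{x[n-4]} = z^(-4) * z/(z - 1/11) = z^(-3)/(z - 1/11)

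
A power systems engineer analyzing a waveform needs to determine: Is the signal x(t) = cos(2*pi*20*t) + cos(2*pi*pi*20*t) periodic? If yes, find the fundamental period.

f1 = 20 Hz, f2 = 20*pi Hz
Ratio f2/f1 = pi, which is irrational.
Since the frequency ratio is irrational, no common period exists.
The signal is not periodic.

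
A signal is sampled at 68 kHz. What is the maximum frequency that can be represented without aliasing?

The maximum frequency that can be represented without aliasing
is the Nyquist frequency: f_max = f_s / 2 = 68 kHz / 2 = 34 kHz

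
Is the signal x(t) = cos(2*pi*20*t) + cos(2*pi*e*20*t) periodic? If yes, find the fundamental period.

f1 = 20 Hz, f2 = 20*e Hz
Ratio f2/f1 = e, which is irrational.
Since the frequency ratio is irrational, no common period exists.
The signal is not periodic.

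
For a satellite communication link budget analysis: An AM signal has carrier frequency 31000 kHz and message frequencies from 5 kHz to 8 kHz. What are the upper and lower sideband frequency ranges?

Upper sideband (USB) = fc + [fm_low, fm_high] = 31000 + [5, 8] = [31005, 31008] kHz
Lower sideband (LSB) = fc - [fm_high, fm_low] = 31000 - [8, 5] = [30992, 30995] kHz
Total occupied spectrum: 30992 kHz to 31008 kHz (plus carrier at 31000 kHz)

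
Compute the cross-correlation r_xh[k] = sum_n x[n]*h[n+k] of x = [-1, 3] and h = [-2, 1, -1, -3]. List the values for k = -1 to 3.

Both sequences indexed from 0 and zero outside their support.
Lags with overlap: k = -1 to 3.
  r_xh[-1] = x[1]*h[0] = -6
  r_xh[0] = x[0]*h[0] + x[1]*h[1] = 5
  r_xh[1] = x[0]*h[1] + x[1]*h[2] = -4
  r_xh[2] = x[0]*h[2] + x[1]*h[3] = -8
  r_xh[3] = x[0]*h[3] = 3
r_xh = [-6, 5, -4, -8, 3] (for k = -1, ..., 3)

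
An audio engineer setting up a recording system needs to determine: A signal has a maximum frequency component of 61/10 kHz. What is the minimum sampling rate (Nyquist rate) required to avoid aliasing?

By the Nyquist-Shannon sampling theorem,
the minimum sampling rate (Nyquist rate) must be at least 2 * f_max.
Nyquist rate = 2 * 61/10 kHz = 61/5 kHz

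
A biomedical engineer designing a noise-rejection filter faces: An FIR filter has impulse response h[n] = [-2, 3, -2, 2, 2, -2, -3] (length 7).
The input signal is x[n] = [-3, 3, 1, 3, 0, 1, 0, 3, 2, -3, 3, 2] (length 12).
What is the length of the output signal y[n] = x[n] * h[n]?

For linear convolution, the output length is:
len(y) = len(x) + len(h) - 1 = 12 + 7 - 1 = 18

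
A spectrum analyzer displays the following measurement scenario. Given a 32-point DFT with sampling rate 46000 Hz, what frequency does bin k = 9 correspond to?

The frequency of DFT bin k is: f_k = k * f_s / N
f_9 = 9 * 46000 / 32 = 25875/2 Hz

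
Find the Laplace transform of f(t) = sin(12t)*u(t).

Standard pair: sin(wt)*u(t) <-> w/(s^2+w^2)
With w = 12: L{sin(12t)*u(t)} = 12/(s^2+144)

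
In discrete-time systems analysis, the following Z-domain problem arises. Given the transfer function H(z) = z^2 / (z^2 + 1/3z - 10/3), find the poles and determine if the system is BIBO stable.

Poles are roots of the denominator: z^2 + 1/3z - 10/3 = 0.
Quadratic formula: z = [-(1/3) +/- sqrt((1/3)^2 - 4*(-10/3))] / 2
Discriminant = 1/9 + 40/3 = 121/9; sqrt = 11/3.
z = (-1/3 +/- 11/3) / 2 => z = 5/3 or z = -2.
|p1| = 2, |p2| = 5/3.
For BIBO stability, all poles must lie inside the unit circle (|p| < 1).
System is UNSTABLE since at least one |p| >= 1.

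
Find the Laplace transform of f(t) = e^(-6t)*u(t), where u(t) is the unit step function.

Standard Laplace transform pair:
e^(-at)*u(t) <-> 1/(s+a)
With a = 6: L{e^(-6t)*u(t)} = 1/(s+6), ROC: Re(s) > -6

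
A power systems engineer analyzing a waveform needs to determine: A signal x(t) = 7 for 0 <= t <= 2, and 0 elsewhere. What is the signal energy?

Energy = integral of |x(t)|^2 dt over the signal duration
= 7^2 * 2 = 49 * 2 = 98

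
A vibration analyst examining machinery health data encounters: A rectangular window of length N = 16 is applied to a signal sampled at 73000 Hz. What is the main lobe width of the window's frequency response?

For a rectangular window of length N,
the main lobe width in frequency is 2*f_s/N.
= 2*73000/16 = 9125 Hz
This determines the minimum frequency separation for resolving two sinusoids.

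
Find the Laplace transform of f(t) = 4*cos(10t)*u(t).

Standard pair: cos(wt)*u(t) <-> s/(s^2+w^2)
With w = 10: L{4*cos(10t)*u(t)} = 4s/(s^2+100)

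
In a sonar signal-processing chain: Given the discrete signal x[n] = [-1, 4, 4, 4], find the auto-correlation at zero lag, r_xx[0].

The auto-correlation at zero lag r_xx[0] equals the signal energy.
r_xx[0] = sum of x[n]^2 = (-1)^2 + 4^2 + 4^2 + 4^2
= 1 + 16 + 16 + 16 = 49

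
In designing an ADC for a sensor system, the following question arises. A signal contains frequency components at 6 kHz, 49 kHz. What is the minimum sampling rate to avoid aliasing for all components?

The highest frequency component is f_max = 49 kHz.
Nyquist rate = 2 * f_max = 2 * 49 kHz = 98 kHz.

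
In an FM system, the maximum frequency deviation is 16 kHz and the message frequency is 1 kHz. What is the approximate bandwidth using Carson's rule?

Carson's rule: BW = 2*(delta_f + f_m)
= 2*(16 + 1) kHz = 34 kHz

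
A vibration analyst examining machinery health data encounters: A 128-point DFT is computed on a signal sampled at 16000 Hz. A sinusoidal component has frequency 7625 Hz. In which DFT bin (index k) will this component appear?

DFT frequency resolution = f_s/N = 16000/128 = 125 Hz
Bin index k = f_signal / resolution = 7625 / 125 = 61
The signal frequency 7625 Hz falls in DFT bin k = 61.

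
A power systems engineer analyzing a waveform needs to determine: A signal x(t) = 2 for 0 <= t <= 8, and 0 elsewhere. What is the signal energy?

Energy = integral of |x(t)|^2 dt over the signal duration
= 2^2 * 8 = 4 * 8 = 32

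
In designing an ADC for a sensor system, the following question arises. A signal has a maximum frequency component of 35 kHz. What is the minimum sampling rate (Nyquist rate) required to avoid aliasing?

By the Nyquist-Shannon sampling theorem,
the minimum sampling rate (Nyquist rate) must be at least 2 * f_max.
Nyquist rate = 2 * 35 kHz = 70 kHz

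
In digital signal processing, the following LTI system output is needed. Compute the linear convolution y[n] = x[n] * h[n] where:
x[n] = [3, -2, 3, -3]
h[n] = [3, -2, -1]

y[n] = sum_k x[k]*h[n-k]. Output length = len(x) + len(h) - 1 = 4 + 3 - 1 = 6.
y[0] = 3*3 = 9
y[1] = -2*3 + 3*-2 = -12
y[2] = 3*3 + -2*-2 + 3*-1 = 10
y[3] = -3*3 + 3*-2 + -2*-1 = -13
y[4] = -3*-2 + 3*-1 = 3
y[5] = -3*-1 = 3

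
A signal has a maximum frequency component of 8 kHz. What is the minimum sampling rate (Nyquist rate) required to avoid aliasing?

By the Nyquist-Shannon sampling theorem,
the minimum sampling rate (Nyquist rate) must be at least 2 * f_max.
Nyquist rate = 2 * 8 kHz = 16 kHz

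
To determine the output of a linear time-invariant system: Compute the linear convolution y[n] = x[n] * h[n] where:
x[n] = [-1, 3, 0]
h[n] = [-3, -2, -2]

y[n] = sum_k x[k]*h[n-k]. Output length = len(x) + len(h) - 1 = 3 + 3 - 1 = 5.
y[0] = -1*-3 = 3
y[1] = 3*-3 + -1*-2 = -7
y[2] = 0*-3 + 3*-2 + -1*-2 = -4
y[3] = 0*-2 + 3*-2 = -6
y[4] = 0*-2 = 0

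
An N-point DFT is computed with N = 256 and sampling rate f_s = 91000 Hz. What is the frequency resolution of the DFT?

DFT frequency resolution = f_s / N
= 91000 / 256 = 11375/32 Hz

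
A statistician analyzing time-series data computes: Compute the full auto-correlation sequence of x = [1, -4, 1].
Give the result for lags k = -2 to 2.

r_xx[k] = sum_m x[m]*x[m+k], indexed from 0, for k = -2 to 2:
  r_xx[-2] = x[2]*x[0] = 1
  r_xx[-1] = x[1]*x[0] + x[2]*x[1] = -8
  r_xx[0] = x[0]*x[0] + x[1]*x[1] + x[2]*x[2] = 18
  r_xx[1] = x[0]*x[1] + x[1]*x[2] = -8
  r_xx[2] = x[0]*x[2] = 1
r_xx = [1, -8, 18, -8, 1]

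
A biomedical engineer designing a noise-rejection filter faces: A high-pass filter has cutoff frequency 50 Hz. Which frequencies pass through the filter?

A high-pass filter passes all frequencies above the cutoff frequency 50 Hz and attenuates lower frequencies.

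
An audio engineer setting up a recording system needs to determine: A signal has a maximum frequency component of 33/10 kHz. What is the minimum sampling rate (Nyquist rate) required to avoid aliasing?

By the Nyquist-Shannon sampling theorem,
the minimum sampling rate (Nyquist rate) must be at least 2 * f_max.
Nyquist rate = 2 * 33/10 kHz = 33/5 kHz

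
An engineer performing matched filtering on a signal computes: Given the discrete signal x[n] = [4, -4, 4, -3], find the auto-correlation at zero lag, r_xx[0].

The auto-correlation at zero lag r_xx[0] equals the signal energy.
r_xx[0] = sum of x[n]^2 = 4^2 + (-4)^2 + 4^2 + (-3)^2
= 16 + 16 + 16 + 9 = 57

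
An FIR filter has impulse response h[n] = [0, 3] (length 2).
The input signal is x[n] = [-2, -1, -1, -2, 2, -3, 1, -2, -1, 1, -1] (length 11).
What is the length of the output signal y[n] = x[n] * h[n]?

For linear convolution, the output length is:
len(y) = len(x) + len(h) - 1 = 11 + 2 - 1 = 12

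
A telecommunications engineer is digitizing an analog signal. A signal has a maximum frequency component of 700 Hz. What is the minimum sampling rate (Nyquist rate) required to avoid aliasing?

By the Nyquist-Shannon sampling theorem,
the minimum sampling rate (Nyquist rate) must be at least 2 * f_max.
Nyquist rate = 2 * 700 Hz = 1400 Hz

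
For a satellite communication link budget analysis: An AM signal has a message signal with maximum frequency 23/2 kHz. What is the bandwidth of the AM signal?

In AM (double-sideband), the bandwidth is twice the message frequency.
BW = 2 * f_m = 2 * 23/2 kHz = 23 kHz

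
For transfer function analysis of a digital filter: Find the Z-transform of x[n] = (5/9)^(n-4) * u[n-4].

Time-shifting property: if X(z) = Z{x[n]}, then Z{x[n-d]} = z^(-d) * X(z)
X(z) = z/(z - 5/9) for x[n] = (5/9)^n * u[n]
Z{x[n-4]} = z^(-4) * z/(z - 5/9) = z^(-3)/(z - 5/9)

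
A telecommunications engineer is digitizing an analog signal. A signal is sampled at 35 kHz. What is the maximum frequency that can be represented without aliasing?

The maximum frequency that can be represented without aliasing
is the Nyquist frequency: f_max = f_s / 2 = 35 kHz / 2 = 35/2 kHz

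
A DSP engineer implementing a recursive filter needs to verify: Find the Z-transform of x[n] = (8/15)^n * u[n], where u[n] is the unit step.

The Z-transform of a^n * u[n] is z/(z-a) for |z| > |a|.
Here a = 8/15, so X(z) = z/(z - (8/15)) = 15z/(15z - 8)
ROC: |z| > 8/15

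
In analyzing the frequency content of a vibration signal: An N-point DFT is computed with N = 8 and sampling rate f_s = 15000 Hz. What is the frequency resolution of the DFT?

DFT frequency resolution = f_s / N
= 15000 / 8 = 1875 Hz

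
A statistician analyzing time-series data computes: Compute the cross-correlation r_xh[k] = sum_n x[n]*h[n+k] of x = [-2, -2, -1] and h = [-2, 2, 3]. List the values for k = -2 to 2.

Both sequences indexed from 0 and zero outside their support.
Lags with overlap: k = -2 to 2.
  r_xh[-2] = x[2]*h[0] = 2
  r_xh[-1] = x[1]*h[0] + x[2]*h[1] = 2
  r_xh[0] = x[0]*h[0] + x[1]*h[1] + x[2]*h[2] = -3
  r_xh[1] = x[0]*h[1] + x[1]*h[2] = -10
  r_xh[2] = x[0]*h[2] = -6
r_xh = [2, 2, -3, -10, -6] (for k = -2, ..., 2)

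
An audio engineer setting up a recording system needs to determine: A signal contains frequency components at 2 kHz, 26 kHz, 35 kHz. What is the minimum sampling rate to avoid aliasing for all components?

The highest frequency component is f_max = 35 kHz.
Nyquist rate = 2 * f_max = 2 * 35 kHz = 70 kHz.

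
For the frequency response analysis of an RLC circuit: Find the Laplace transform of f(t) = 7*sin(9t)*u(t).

Standard pair: sin(wt)*u(t) <-> w/(s^2+w^2)
With w = 9: L{7*sin(9t)*u(t)} = 63/(s^2+81)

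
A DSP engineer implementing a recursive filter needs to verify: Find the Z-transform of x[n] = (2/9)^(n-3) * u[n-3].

Time-shifting property: if X(z) = Z{x[n]}, then Z{x[n-d]} = z^(-d) * X(z)
X(z) = z/(z - 2/9) for x[n] = (2/9)^n * u[n]
Z{x[n-3]} = z^(-3) * z/(z - 2/9) = z^(-2)/(z - 2/9)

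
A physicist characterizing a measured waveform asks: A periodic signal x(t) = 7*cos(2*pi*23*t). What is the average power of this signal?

Average power of A*cos(wt) is A^2/2.
P = 7^2 / 2 = 49/2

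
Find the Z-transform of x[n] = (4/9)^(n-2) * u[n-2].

Time-shifting property: if X(z) = Z{x[n]}, then Z{x[n-d]} = z^(-d) * X(z)
X(z) = z/(z - 4/9) for x[n] = (4/9)^n * u[n]
Z{x[n-2]} = z^(-2) * z/(z - 4/9) = z^(-1)/(z - 4/9)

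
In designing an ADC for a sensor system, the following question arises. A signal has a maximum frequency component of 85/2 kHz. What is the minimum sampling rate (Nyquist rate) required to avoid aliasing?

By the Nyquist-Shannon sampling theorem,
the minimum sampling rate (Nyquist rate) must be at least 2 * f_max.
Nyquist rate = 2 * 85/2 kHz = 85 kHz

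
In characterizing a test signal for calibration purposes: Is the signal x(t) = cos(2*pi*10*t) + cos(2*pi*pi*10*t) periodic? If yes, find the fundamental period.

f1 = 10 Hz, f2 = 10*pi Hz
Ratio f2/f1 = pi, which is irrational.
Since the frequency ratio is irrational, no common period exists.
The signal is not periodic.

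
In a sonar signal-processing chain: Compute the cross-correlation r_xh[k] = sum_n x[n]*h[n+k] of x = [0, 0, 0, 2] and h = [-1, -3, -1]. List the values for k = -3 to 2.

Both sequences indexed from 0 and zero outside their support.
Lags with overlap: k = -3 to 2.
  r_xh[-3] = x[3]*h[0] = -2
  r_xh[-2] = x[2]*h[0] + x[3]*h[1] = -6
  r_xh[-1] = x[1]*h[0] + x[2]*h[1] + x[3]*h[2] = -2
  r_xh[0] = x[0]*h[0] + x[1]*h[1] + x[2]*h[2] = 0
  r_xh[1] = x[0]*h[1] + x[1]*h[2] = 0
  r_xh[2] = x[0]*h[2] = 0
r_xh = [-2, -6, -2, 0, 0, 0] (for k = -3, ..., 2)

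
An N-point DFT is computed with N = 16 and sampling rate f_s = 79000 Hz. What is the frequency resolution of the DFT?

DFT frequency resolution = f_s / N
= 79000 / 16 = 9875/2 Hz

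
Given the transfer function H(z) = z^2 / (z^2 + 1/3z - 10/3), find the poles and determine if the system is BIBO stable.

Poles are roots of the denominator: z^2 + 1/3z - 10/3 = 0.
Quadratic formula: z = [-(1/3) +/- sqrt((1/3)^2 - 4*(-10/3))] / 2
Discriminant = 1/9 + 40/3 = 121/9; sqrt = 11/3.
z = (-1/3 +/- 11/3) / 2 => z = 5/3 or z = -2.
|p1| = 2, |p2| = 5/3.
For BIBO stability, all poles must lie inside the unit circle (|p| < 1).
System is UNSTABLE since at least one |p| >= 1.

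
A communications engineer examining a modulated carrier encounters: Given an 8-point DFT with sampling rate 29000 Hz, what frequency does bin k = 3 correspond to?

The frequency of DFT bin k is: f_k = k * f_s / N
f_3 = 3 * 29000 / 8 = 10875 Hz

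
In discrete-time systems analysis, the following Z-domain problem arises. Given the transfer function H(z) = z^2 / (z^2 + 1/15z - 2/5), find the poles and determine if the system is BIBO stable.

Poles are roots of the denominator: z^2 + 1/15z - 2/5 = 0.
Quadratic formula: z = [-(1/15) +/- sqrt((1/15)^2 - 4*(-2/5))] / 2
Discriminant = 1/225 + 8/5 = 361/225; sqrt = 19/15.
z = (-1/15 +/- 19/15) / 2 => z = 3/5 or z = -2/3.
|p1| = 2/3, |p2| = 3/5.
For BIBO stability, all poles must lie inside the unit circle (|p| < 1).
System is STABLE since both |p| < 1.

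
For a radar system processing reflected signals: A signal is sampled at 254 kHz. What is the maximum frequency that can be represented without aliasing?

The maximum frequency that can be represented without aliasing
is the Nyquist frequency: f_max = f_s / 2 = 254 kHz / 2 = 127 kHz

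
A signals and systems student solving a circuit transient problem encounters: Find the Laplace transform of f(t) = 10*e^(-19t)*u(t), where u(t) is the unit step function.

Standard Laplace transform pair:
e^(-at)*u(t) <-> 1/(s+a)
With a = 19: L{10*e^(-19t)*u(t)} = 10/(s+19), ROC: Re(s) > -19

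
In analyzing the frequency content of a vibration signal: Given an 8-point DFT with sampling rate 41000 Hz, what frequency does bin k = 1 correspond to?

The frequency of DFT bin k is: f_k = k * f_s / N
f_1 = 1 * 41000 / 8 = 5125 Hz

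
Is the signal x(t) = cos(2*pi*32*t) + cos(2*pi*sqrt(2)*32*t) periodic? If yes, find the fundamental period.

f1 = 32 Hz, f2 = 32*sqrt(2) Hz
Ratio f2/f1 = sqrt(2), which is irrational.
Since the frequency ratio is irrational, no common period exists.
The signal is not periodic.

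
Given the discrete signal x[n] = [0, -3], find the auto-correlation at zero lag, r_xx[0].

The auto-correlation at zero lag r_xx[0] equals the signal energy.
r_xx[0] = sum of x[n]^2 = 0^2 + (-3)^2
= 0 + 9 = 9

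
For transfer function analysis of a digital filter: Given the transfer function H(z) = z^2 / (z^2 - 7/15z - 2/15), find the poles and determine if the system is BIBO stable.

Poles are roots of the denominator: z^2 - 7/15z - 2/15 = 0.
Quadratic formula: z = [-(-7/15) +/- sqrt((-7/15)^2 - 4*(-2/15))] / 2
Discriminant = 49/225 + 8/15 = 169/225; sqrt = 13/15.
z = (7/15 +/- 13/15) / 2 => z = 2/3 or z = -1/5.
|p1| = 2/3, |p2| = 1/5.
For BIBO stability, all poles must lie inside the unit circle (|p| < 1).
System is STABLE since both |p| < 1.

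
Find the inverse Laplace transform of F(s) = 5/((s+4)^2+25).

Standard pair: w/((s+a)^2+w^2) <-> e^(-at)*sin(wt)*u(t)
With a=4, w=5: f(t) = e^(-4t)*sin(5t)*u(t)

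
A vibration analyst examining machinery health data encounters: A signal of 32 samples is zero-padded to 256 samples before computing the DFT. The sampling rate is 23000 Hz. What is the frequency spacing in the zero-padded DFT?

Original DFT: N = 32, resolution = f_s/N = 23000/32 = 2875/4 Hz
Zero-padded DFT: N = 256, resolution = f_s/N = 23000/256 = 2875/32 Hz
Zero-padding interpolates the spectrum (finer frequency grid)
but does NOT improve the true spectral resolution (ability to resolve close frequencies).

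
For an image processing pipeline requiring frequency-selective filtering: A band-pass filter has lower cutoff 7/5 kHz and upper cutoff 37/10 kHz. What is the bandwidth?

Bandwidth = f_high - f_low
= 37/10 kHz - 7/5 kHz = 23/10 kHz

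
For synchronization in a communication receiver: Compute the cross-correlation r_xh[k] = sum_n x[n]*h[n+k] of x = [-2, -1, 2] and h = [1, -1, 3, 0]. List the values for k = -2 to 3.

Both sequences indexed from 0 and zero outside their support.
Lags with overlap: k = -2 to 3.
  r_xh[-2] = x[2]*h[0] = 2
  r_xh[-1] = x[1]*h[0] + x[2]*h[1] = -3
  r_xh[0] = x[0]*h[0] + x[1]*h[1] + x[2]*h[2] = 5
  r_xh[1] = x[0]*h[1] + x[1]*h[2] + x[2]*h[3] = -1
  r_xh[2] = x[0]*h[2] + x[1]*h[3] = -6
  r_xh[3] = x[0]*h[3] = 0
r_xh = [2, -3, 5, -1, -6, 0] (for k = -2, ..., 3)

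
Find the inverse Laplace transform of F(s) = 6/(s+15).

Standard pair: k/(s+a) <-> k*e^(-at)*u(t)
With k=6, a=15: f(t) = 6*e^(-15t)*u(t)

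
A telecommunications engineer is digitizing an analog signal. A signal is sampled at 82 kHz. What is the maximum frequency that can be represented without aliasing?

The maximum frequency that can be represented without aliasing
is the Nyquist frequency: f_max = f_s / 2 = 82 kHz / 2 = 41 kHz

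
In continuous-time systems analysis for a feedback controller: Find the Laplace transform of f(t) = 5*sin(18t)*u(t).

Standard pair: sin(wt)*u(t) <-> w/(s^2+w^2)
With w = 18: L{5*sin(18t)*u(t)} = 90/(s^2+324)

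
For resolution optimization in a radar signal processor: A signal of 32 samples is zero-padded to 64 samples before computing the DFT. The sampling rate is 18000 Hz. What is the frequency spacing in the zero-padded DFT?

Original DFT: N = 32, resolution = f_s/N = 18000/32 = 1125/2 Hz
Zero-padded DFT: N = 64, resolution = f_s/N = 18000/64 = 1125/4 Hz
Zero-padding interpolates the spectrum (finer frequency grid)
but does NOT improve the true spectral resolution (ability to resolve close frequencies).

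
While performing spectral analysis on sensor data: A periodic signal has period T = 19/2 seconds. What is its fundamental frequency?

The fundamental frequency is the reciprocal of the period.
f = 1/T = 1/(19/2) = 2/19 Hz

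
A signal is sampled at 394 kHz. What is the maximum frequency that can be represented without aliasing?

The maximum frequency that can be represented without aliasing
is the Nyquist frequency: f_max = f_s / 2 = 394 kHz / 2 = 197 kHz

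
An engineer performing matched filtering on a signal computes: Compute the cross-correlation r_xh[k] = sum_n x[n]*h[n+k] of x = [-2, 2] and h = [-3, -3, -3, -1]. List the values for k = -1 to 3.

Both sequences indexed from 0 and zero outside their support.
Lags with overlap: k = -1 to 3.
  r_xh[-1] = x[1]*h[0] = -6
  r_xh[0] = x[0]*h[0] + x[1]*h[1] = 0
  r_xh[1] = x[0]*h[1] + x[1]*h[2] = 0
  r_xh[2] = x[0]*h[2] + x[1]*h[3] = 4
  r_xh[3] = x[0]*h[3] = 2
r_xh = [-6, 0, 0, 4, 2] (for k = -1, ..., 3)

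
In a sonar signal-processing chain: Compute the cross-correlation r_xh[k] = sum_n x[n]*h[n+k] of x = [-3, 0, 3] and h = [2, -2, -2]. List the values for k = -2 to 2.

Both sequences indexed from 0 and zero outside their support.
Lags with overlap: k = -2 to 2.
  r_xh[-2] = x[2]*h[0] = 6
  r_xh[-1] = x[1]*h[0] + x[2]*h[1] = -6
  r_xh[0] = x[0]*h[0] + x[1]*h[1] + x[2]*h[2] = -12
  r_xh[1] = x[0]*h[1] + x[1]*h[2] = 6
  r_xh[2] = x[0]*h[2] = 6
r_xh = [6, -6, -12, 6, 6] (for k = -2, ..., 2)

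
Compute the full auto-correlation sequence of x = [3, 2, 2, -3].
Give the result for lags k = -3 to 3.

r_xx[k] = sum_m x[m]*x[m+k], indexed from 0, for k = -3 to 3:
  r_xx[-3] = x[3]*x[0] = -9
  r_xx[-2] = x[2]*x[0] + x[3]*x[1] = 0
  r_xx[-1] = x[1]*x[0] + x[2]*x[1] + x[3]*x[2] = 4
  r_xx[0] = x[0]*x[0] + x[1]*x[1] + x[2]*x[2] + x[3]*x[3] = 26
  r_xx[1] = x[0]*x[1] + x[1]*x[2] + x[2]*x[3] = 4
  r_xx[2] = x[0]*x[2] + x[1]*x[3] = 0
  r_xx[3] = x[0]*x[3] = -9
r_xx = [-9, 0, 4, 26, 4, 0, -9]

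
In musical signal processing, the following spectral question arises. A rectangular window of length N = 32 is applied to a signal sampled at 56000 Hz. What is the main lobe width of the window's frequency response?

For a rectangular window of length N,
the main lobe width in frequency is 2*f_s/N.
= 2*56000/32 = 3500 Hz
This determines the minimum frequency separation for resolving two sinusoids.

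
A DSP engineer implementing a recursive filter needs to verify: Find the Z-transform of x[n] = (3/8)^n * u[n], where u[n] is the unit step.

The Z-transform of a^n * u[n] is z/(z-a) for |z| > |a|.
Here a = 3/8, so X(z) = z/(z - (3/8)) = 8z/(8z - 3)
ROC: |z| > 3/8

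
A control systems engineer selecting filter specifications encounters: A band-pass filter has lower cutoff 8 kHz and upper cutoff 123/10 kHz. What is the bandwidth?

Bandwidth = f_high - f_low
= 123/10 kHz - 8 kHz = 43/10 kHz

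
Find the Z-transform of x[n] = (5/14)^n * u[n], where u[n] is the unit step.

The Z-transform of a^n * u[n] is z/(z-a) for |z| > |a|.
Here a = 5/14, so X(z) = z/(z - (5/14)) = 14z/(14z - 5)
ROC: |z| > 5/14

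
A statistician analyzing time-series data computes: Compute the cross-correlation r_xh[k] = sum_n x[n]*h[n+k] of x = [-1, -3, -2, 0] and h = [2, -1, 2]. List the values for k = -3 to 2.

Both sequences indexed from 0 and zero outside their support.
Lags with overlap: k = -3 to 2.
  r_xh[-3] = x[3]*h[0] = 0
  r_xh[-2] = x[2]*h[0] + x[3]*h[1] = -4
  r_xh[-1] = x[1]*h[0] + x[2]*h[1] + x[3]*h[2] = -4
  r_xh[0] = x[0]*h[0] + x[1]*h[1] + x[2]*h[2] = -3
  r_xh[1] = x[0]*h[1] + x[1]*h[2] = -5
  r_xh[2] = x[0]*h[2] = -2
r_xh = [0, -4, -4, -3, -5, -2] (for k = -3, ..., 2)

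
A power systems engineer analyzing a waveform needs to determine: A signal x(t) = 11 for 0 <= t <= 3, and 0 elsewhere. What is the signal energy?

Energy = integral of |x(t)|^2 dt over the signal duration
= 11^2 * 3 = 121 * 3 = 363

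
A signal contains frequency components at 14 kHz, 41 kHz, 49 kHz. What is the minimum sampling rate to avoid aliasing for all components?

The highest frequency component is f_max = 49 kHz.
Nyquist rate = 2 * f_max = 2 * 49 kHz = 98 kHz.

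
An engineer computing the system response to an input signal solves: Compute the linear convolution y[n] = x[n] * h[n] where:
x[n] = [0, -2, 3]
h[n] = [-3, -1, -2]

y[n] = sum_k x[k]*h[n-k]. Output length = len(x) + len(h) - 1 = 3 + 3 - 1 = 5.
y[0] = 0*-3 = 0
y[1] = -2*-3 + 0*-1 = 6
y[2] = 3*-3 + -2*-1 + 0*-2 = -7
y[3] = 3*-1 + -2*-2 = 1
y[4] = 3*-2 = -6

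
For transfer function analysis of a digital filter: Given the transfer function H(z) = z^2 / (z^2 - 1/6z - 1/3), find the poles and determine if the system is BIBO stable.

Poles are roots of the denominator: z^2 - 1/6z - 1/3 = 0.
Quadratic formula: z = [-(-1/6) +/- sqrt((-1/6)^2 - 4*(-1/3))] / 2
Discriminant = 1/36 + 4/3 = 49/36; sqrt = 7/6.
z = (1/6 +/- 7/6) / 2 => z = 2/3 or z = -1/2.
|p1| = 2/3, |p2| = 1/2.
For BIBO stability, all poles must lie inside the unit circle (|p| < 1).
System is STABLE since both |p| < 1.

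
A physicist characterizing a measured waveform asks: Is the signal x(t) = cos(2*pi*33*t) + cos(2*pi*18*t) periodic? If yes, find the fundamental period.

f1 = 33 Hz, f2 = 18 Hz
Period T1 = 1/33, T2 = 1/18
Ratio T1/T2 = 18/33, which is rational.
The signal is periodic with fundamental period T = 1/GCD(33,18) = 1/3 s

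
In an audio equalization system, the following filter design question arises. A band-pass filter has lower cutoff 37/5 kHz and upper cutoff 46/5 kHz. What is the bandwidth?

Bandwidth = f_high - f_low
= 46/5 kHz - 37/5 kHz = 9/5 kHz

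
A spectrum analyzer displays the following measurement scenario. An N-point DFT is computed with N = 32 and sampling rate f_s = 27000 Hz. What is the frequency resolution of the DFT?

DFT frequency resolution = f_s / N
= 27000 / 32 = 3375/4 Hz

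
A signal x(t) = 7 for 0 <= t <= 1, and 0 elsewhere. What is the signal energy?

Energy = integral of |x(t)|^2 dt over the signal duration
= 7^2 * 1 = 49 * 1 = 49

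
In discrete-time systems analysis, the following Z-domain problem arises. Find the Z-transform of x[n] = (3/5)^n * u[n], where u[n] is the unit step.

The Z-transform of a^n * u[n] is z/(z-a) for |z| > |a|.
Here a = 3/5, so X(z) = z/(z - (3/5)) = 5z/(5z - 3)
ROC: |z| > 3/5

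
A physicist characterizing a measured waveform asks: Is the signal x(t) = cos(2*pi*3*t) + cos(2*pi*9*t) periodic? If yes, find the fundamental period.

f1 = 3 Hz, f2 = 9 Hz
Period T1 = 1/3, T2 = 1/9
Ratio T1/T2 = 9/3, which is rational.
The signal is periodic with fundamental period T = 1/GCD(3,9) = 1/3 s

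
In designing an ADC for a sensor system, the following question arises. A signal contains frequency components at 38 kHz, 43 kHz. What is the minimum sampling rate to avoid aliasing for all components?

The highest frequency component is f_max = 43 kHz.
Nyquist rate = 2 * f_max = 2 * 43 kHz = 86 kHz.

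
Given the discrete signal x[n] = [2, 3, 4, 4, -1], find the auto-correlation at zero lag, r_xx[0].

The auto-correlation at zero lag r_xx[0] equals the signal energy.
r_xx[0] = sum of x[n]^2 = 2^2 + 3^2 + 4^2 + 4^2 + (-1)^2
= 4 + 9 + 16 + 16 + 1 = 46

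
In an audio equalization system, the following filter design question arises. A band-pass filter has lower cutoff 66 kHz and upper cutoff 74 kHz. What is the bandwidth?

Bandwidth = f_high - f_low
= 74 kHz - 66 kHz = 8 kHz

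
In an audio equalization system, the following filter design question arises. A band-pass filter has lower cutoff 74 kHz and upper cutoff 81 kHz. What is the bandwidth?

Bandwidth = f_high - f_low
= 81 kHz - 74 kHz = 7 kHz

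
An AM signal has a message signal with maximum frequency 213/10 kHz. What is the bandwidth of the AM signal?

In AM (double-sideband), the bandwidth is twice the message frequency.
BW = 2 * f_m = 2 * 213/10 kHz = 213/5 kHz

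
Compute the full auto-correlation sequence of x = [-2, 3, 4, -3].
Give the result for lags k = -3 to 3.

r_xx[k] = sum_m x[m]*x[m+k], indexed from 0, for k = -3 to 3:
  r_xx[-3] = x[3]*x[0] = 6
  r_xx[-2] = x[2]*x[0] + x[3]*x[1] = -17
  r_xx[-1] = x[1]*x[0] + x[2]*x[1] + x[3]*x[2] = -6
  r_xx[0] = x[0]*x[0] + x[1]*x[1] + x[2]*x[2] + x[3]*x[3] = 38
  r_xx[1] = x[0]*x[1] + x[1]*x[2] + x[2]*x[3] = -6
  r_xx[2] = x[0]*x[2] + x[1]*x[3] = -17
  r_xx[3] = x[0]*x[3] = 6
r_xx = [6, -17, -6, 38, -6, -17, 6]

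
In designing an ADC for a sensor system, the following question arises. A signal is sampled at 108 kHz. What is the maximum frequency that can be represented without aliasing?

The maximum frequency that can be represented without aliasing
is the Nyquist frequency: f_max = f_s / 2 = 108 kHz / 2 = 54 kHz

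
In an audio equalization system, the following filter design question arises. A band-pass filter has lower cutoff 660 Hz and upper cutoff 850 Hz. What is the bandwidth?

Bandwidth = f_high - f_low
= 850 Hz - 660 Hz = 190 Hz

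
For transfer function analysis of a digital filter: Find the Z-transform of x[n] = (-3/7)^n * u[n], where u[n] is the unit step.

The Z-transform of a^n * u[n] is z/(z-a) for |z| > |a|.
Here a = -3/7, so X(z) = z/(z - (-3/7)) = 7z/(7z + 3)
ROC: |z| > 3/7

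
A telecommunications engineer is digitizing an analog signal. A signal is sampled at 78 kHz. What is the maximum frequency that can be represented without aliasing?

The maximum frequency that can be represented without aliasing
is the Nyquist frequency: f_max = f_s / 2 = 78 kHz / 2 = 39 kHz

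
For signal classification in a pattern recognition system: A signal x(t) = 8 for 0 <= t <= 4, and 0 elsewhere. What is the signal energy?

Energy = integral of |x(t)|^2 dt over the signal duration
= 8^2 * 4 = 64 * 4 = 256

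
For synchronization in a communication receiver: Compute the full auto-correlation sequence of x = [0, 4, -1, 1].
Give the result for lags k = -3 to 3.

r_xx[k] = sum_m x[m]*x[m+k], indexed from 0, for k = -3 to 3:
  r_xx[-3] = x[3]*x[0] = 0
  r_xx[-2] = x[2]*x[0] + x[3]*x[1] = 4
  r_xx[-1] = x[1]*x[0] + x[2]*x[1] + x[3]*x[2] = -5
  r_xx[0] = x[0]*x[0] + x[1]*x[1] + x[2]*x[2] + x[3]*x[3] = 18
  r_xx[1] = x[0]*x[1] + x[1]*x[2] + x[2]*x[3] = -5
  r_xx[2] = x[0]*x[2] + x[1]*x[3] = 4
  r_xx[3] = x[0]*x[3] = 0
r_xx = [0, 4, -5, 18, -5, 4, 0]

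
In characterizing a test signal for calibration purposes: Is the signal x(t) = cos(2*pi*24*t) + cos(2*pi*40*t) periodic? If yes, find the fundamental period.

f1 = 24 Hz, f2 = 40 Hz
Period T1 = 1/24, T2 = 1/40
Ratio T1/T2 = 40/24, which is rational.
The signal is periodic with fundamental period T = 1/GCD(24,40) = 1/8 s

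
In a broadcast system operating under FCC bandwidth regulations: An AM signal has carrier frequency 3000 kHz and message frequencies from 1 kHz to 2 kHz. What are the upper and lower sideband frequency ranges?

Upper sideband (USB) = fc + [fm_low, fm_high] = 3000 + [1, 2] = [3001, 3002] kHz
Lower sideband (LSB) = fc - [fm_high, fm_low] = 3000 - [2, 1] = [2998, 2999] kHz
Total occupied spectrum: 2998 kHz to 3002 kHz (plus carrier at 3000 kHz)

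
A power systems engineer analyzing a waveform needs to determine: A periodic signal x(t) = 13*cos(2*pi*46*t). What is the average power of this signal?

Average power of A*cos(wt) is A^2/2.
P = 13^2 / 2 = 169/2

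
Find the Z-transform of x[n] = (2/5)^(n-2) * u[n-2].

Time-shifting property: if X(z) = Z{x[n]}, then Z{x[n-d]} = z^(-d) * X(z)
X(z) = z/(z - 2/5) for x[n] = (2/5)^n * u[n]
Z{x[n-2]} = z^(-2) * z/(z - 2/5) = z^(-1)/(z - 2/5)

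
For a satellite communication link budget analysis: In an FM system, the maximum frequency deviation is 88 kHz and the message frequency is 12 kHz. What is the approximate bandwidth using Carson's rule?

Carson's rule: BW = 2*(delta_f + f_m)
= 2*(88 + 12) kHz = 200 kHz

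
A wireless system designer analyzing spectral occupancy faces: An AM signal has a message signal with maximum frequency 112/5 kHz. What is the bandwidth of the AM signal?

In AM (double-sideband), the bandwidth is twice the message frequency.
BW = 2 * f_m = 2 * 112/5 kHz = 224/5 kHz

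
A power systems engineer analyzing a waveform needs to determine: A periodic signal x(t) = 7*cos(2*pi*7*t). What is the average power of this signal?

Average power of A*cos(wt) is A^2/2.
P = 7^2 / 2 = 49/2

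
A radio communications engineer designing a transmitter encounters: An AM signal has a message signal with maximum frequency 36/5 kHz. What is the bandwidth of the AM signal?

In AM (double-sideband), the bandwidth is twice the message frequency.
BW = 2 * f_m = 2 * 36/5 kHz = 72/5 kHz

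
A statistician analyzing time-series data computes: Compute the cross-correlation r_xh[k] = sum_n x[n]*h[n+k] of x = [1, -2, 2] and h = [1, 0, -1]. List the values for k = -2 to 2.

Both sequences indexed from 0 and zero outside their support.
Lags with overlap: k = -2 to 2.
  r_xh[-2] = x[2]*h[0] = 2
  r_xh[-1] = x[1]*h[0] + x[2]*h[1] = -2
  r_xh[0] = x[0]*h[0] + x[1]*h[1] + x[2]*h[2] = -1
  r_xh[1] = x[0]*h[1] + x[1]*h[2] = 2
  r_xh[2] = x[0]*h[2] = -1
r_xh = [2, -2, -1, 2, -1] (for k = -2, ..., 2)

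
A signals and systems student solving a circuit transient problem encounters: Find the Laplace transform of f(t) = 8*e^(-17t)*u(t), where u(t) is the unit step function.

Standard Laplace transform pair:
e^(-at)*u(t) <-> 1/(s+a)
With a = 17: L{8*e^(-17t)*u(t)} = 8/(s+17), ROC: Re(s) > -17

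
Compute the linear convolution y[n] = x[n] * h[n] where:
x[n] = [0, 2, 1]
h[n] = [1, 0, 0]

y[n] = sum_k x[k]*h[n-k]. Output length = len(x) + len(h) - 1 = 3 + 3 - 1 = 5.
y[0] = 0*1 = 0
y[1] = 2*1 + 0*0 = 2
y[2] = 1*1 + 2*0 + 0*0 = 1
y[3] = 1*0 + 2*0 = 0
y[4] = 1*0 = 0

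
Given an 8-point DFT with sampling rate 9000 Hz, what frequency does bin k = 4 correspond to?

The frequency of DFT bin k is: f_k = k * f_s / N
f_4 = 4 * 9000 / 8 = 4500 Hz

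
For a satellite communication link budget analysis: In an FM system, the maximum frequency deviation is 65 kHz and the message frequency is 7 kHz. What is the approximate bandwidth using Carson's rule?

Carson's rule: BW = 2*(delta_f + f_m)
= 2*(65 + 7) kHz = 144 kHz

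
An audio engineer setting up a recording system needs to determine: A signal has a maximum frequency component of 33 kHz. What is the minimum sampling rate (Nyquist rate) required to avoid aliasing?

By the Nyquist-Shannon sampling theorem,
the minimum sampling rate (Nyquist rate) must be at least 2 * f_max.
Nyquist rate = 2 * 33 kHz = 66 kHz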